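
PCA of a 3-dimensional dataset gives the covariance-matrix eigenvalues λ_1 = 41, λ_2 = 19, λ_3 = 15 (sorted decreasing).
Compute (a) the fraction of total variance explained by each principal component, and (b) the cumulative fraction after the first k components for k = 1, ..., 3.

Step 1 — total variance = trace(Sigma) = Σ λ_i = 41 + 19 + 15 = 75.

Step 2 — fraction explained by component i = λ_i / Σ λ:
  PC1: 41/75 = 0.5467
  PC2: 19/75 = 0.2533
  PC3: 15/75 = 0.2

Step 3 — cumulative fraction after k components = (λ_1 + ... + λ_k) / Σ λ:
  k = 1: 41/75 = 0.5467
  k = 2: (41 + 19)/75 = 60/75 = 0.8
  k = 3: (41 + 19 + 15)/75 = 75/75 = 1

Summary (fraction, with percent):

explained: PC1 0.5467 (54.67%), PC2 0.2533 (25.33%), PC3 0.2 (20%);  cumulative: 0.5467, 0.8, 1


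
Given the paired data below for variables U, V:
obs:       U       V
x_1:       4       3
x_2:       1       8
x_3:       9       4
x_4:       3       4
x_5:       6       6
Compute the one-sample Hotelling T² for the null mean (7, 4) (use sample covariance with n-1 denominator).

Step 1 — sample mean vector:
  mean(U) = (4 + 1 + 9 + 3 + 6) / 5 = 23/5 = 4.6
  mean(V) = (3 + 8 + 4 + 4 + 6) / 5 = 25/5 = 5
  x̄ = (4.6, 5),  deviation x̄ - mu_0 = (4.6, 5) - (7, 4) = (-2.4, 1).

Step 2 — sample covariance matrix, S[i,j] = (1/(n-1)) · Σ_k (x_{k,i} - mean_i) · (x_{k,j} - mean_j), divisor n-1 = 4:
  S[U,U] = ((-0.6)·(-0.6) + (-3.6)·(-3.6) + (4.4)·(4.4) + (-1.6)·(-1.6) + (1.4)·(1.4)) / 4 = 37.2/4 = 9.3
  S[U,V] = ((-0.6)·(-2) + (-3.6)·(3) + (4.4)·(-1) + (-1.6)·(-1) + (1.4)·(1)) / 4 = -11/4 = -2.75
  S[V,V] = ((-2)·(-2) + (3)·(3) + (-1)·(-1) + (-1)·(-1) + (1)·(1)) / 4 = 16/4 = 4
  S = [[9.3, -2.75],
 [-2.75, 4]].

Step 3 — invert S. det(S) = 9.3·4 - (-2.75)² = 29.6375.
  S^{-1} = (1/det) · [[d, -b], [-b, a]] = [[0.135, 0.0928],
 [0.0928, 0.3138]].

Step 4 — quadratic form (x̄ - mu_0)^T · S^{-1} · (x̄ - mu_0):
  S^{-1} · (x̄ - mu_0) = (-0.2311, 0.0911),
  (x̄ - mu_0)^T · [...] = (-2.4)·(-0.2311) + (1)·(0.0911) = 0.6458.

Step 5 — scale by n: T² = 5 · 0.6458 = 3.229.

T² ≈ 3.229


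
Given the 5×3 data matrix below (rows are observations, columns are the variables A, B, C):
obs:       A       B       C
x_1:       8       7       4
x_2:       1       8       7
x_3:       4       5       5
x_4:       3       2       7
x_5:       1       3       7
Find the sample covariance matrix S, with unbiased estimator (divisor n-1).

Step 1 — column means:
  mean(A) = (8 + 1 + 4 + 3 + 1) / 5 = 17/5 = 3.4
  mean(B) = (7 + 8 + 5 + 2 + 3) / 5 = 25/5 = 5
  mean(C) = (4 + 7 + 5 + 7 + 7) / 5 = 30/5 = 6

Step 2 — sample covariance S[i,j] = (1/(n-1)) · Σ_k (x_{k,i} - mean_i) · (x_{k,j} - mean_j), with n-1 = 4.
  S[A,A] = ((4.6)·(4.6) + (-2.4)·(-2.4) + (0.6)·(0.6) + (-0.4)·(-0.4) + (-2.4)·(-2.4)) / 4 = 33.2/4 = 8.3
  S[A,B] = ((4.6)·(2) + (-2.4)·(3) + (0.6)·(0) + (-0.4)·(-3) + (-2.4)·(-2)) / 4 = 8/4 = 2
  S[A,C] = ((4.6)·(-2) + (-2.4)·(1) + (0.6)·(-1) + (-0.4)·(1) + (-2.4)·(1)) / 4 = -15/4 = -3.75
  S[B,B] = ((2)·(2) + (3)·(3) + (0)·(0) + (-3)·(-3) + (-2)·(-2)) / 4 = 26/4 = 6.5
  S[B,C] = ((2)·(-2) + (3)·(1) + (0)·(-1) + (-3)·(1) + (-2)·(1)) / 4 = -6/4 = -1.5
  S[C,C] = ((-2)·(-2) + (1)·(1) + (-1)·(-1) + (1)·(1) + (1)·(1)) / 4 = 8/4 = 2

S is symmetric (S[j,i] = S[i,j]). Assembling:

S = [[8.3, 2, -3.75],
 [2, 6.5, -1.5],
 [-3.75, -1.5, 2]]


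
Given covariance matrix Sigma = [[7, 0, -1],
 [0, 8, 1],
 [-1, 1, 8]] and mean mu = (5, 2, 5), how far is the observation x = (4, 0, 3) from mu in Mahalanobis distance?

Step 1 — centre the observation: (x - mu) = (-1, -2, -2).

Step 2 — invert Sigma (cofactor / det for 3×3, or solve directly):
  Sigma^{-1} = [[0.1455, -0.0023, 0.0185],
 [-0.0023, 0.127, -0.0162],
 [0.0185, -0.0162, 0.1293]].

Step 3 — form the quadratic (x - mu)^T · Sigma^{-1} · (x - mu):
  Sigma^{-1} · (x - mu) = (-0.1778, -0.2194, -0.2448).
  (x - mu)^T · [Sigma^{-1} · (x - mu)] = (-1)·(-0.1778) + (-2)·(-0.2194) + (-2)·(-0.2448) = 1.1062.

Step 4 — take square root: d = √(1.1062) ≈ 1.0518.

d(x, mu) = √(1.1062) ≈ 1.0518


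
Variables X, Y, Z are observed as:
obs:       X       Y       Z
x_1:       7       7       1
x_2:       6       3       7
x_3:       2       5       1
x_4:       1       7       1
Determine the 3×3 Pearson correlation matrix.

Step 1 — column means:
  mean(X) = (7 + 6 + 2 + 1) / 4 = 16/4 = 4
  mean(Y) = (7 + 3 + 5 + 7) / 4 = 22/4 = 5.5
  mean(Z) = (1 + 7 + 1 + 1) / 4 = 10/4 = 2.5

Step 2 — sample variances and covariances s[i,j] = (1/(n-1)) · Σ_k (x_{k,i} - mean_i) · (x_{k,j} - mean_j), with n-1 = 3:
  s[X,X] = ((3)·(3) + (2)·(2) + (-2)·(-2) + (-3)·(-3)) / 3 = 26/3 = 8.6667
  s[X,Y] = ((3)·(1.5) + (2)·(-2.5) + (-2)·(-0.5) + (-3)·(1.5)) / 3 = -4/3 = -1.3333
  s[X,Z] = ((3)·(-1.5) + (2)·(4.5) + (-2)·(-1.5) + (-3)·(-1.5)) / 3 = 12/3 = 4
  s[Y,Y] = ((1.5)·(1.5) + (-2.5)·(-2.5) + (-0.5)·(-0.5) + (1.5)·(1.5)) / 3 = 11/3 = 3.6667
  s[Y,Z] = ((1.5)·(-1.5) + (-2.5)·(4.5) + (-0.5)·(-1.5) + (1.5)·(-1.5)) / 3 = -15/3 = -5
  s[Z,Z] = ((-1.5)·(-1.5) + (4.5)·(4.5) + (-1.5)·(-1.5) + (-1.5)·(-1.5)) / 3 = 27/3 = 9
  Sample standard deviations s_i = √(s[i,i]):
  s(X) = √(8.6667) = 2.9439
  s(Y) = √(3.6667) = 1.9149
  s(Z) = √(9) = 3

Step 3 — r_{ij} = s_{ij} / (s_i · s_j):
  r[X,X] = 1 (diagonal).
  r[X,Y] = -1.3333 / (2.9439 · 1.9149) = -1.3333 / 5.6372 = -0.2365
  r[X,Z] = 4 / (2.9439 · 3) = 4 / 8.8318 = 0.4529
  r[Y,Y] = 1 (diagonal).
  r[Y,Z] = -5 / (1.9149 · 3) = -5 / 5.7446 = -0.8704
  r[Z,Z] = 1 (diagonal).

R is symmetric with unit diagonal. Assembling:

R = [[1, -0.2365, 0.4529],
 [-0.2365, 1, -0.8704],
 [0.4529, -0.8704, 1]]


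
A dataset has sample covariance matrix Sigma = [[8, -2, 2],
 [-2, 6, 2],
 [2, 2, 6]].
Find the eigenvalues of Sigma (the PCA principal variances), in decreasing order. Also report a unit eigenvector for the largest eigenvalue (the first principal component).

Step 1 — characteristic polynomial p(λ) = det(λI - Sigma) = λ³ - tr·λ² + c_1·λ - det, where tr = trace, c_1 = sum of the principal 2×2 minors, det = det(Sigma):
  tr = 8 + 6 + 6 = 20,
  c_1 = (8·6 - (-2)²) + (8·6 - (2)²) + (6·6 - (2)²) = 44 + 44 + 32 = 120,
  det = 8·(6·6 - (2)²) - (-2)·((-2)·6 - (2)·(2)) + (2)·((-2)·(2) - 6·(2)) = 8·(32) - (-2)·(-16) + (2)·(-16) = 192.
  So p(λ) = λ³ - 20λ² + 120λ - 192.
Step 2 — look for an integer root (rational root theorem: any rational root is an integer divisor of 192). Testing λ = 8:
  p(8) = 512 - 1280 + 960 - 192 = 0  ✓
  Dividing out (λ - 8): p(λ) = (λ - 8)(λ² - 12λ + 24).
Step 3 — remaining eigenvalues from the quadratic λ² - 12λ + 24 = 0:
  Δ = 12² - 4·24 = 144 - 96 = 48,  λ = (12 ± √48)/2 = (12 ± 6.9282)/2 ≈ 9.4641 or 2.5359.
  Sorted: λ_1 = 9.4641,  λ_2 = 8,  λ_3 = 2.5359  (check: sum = 20 = tr ✓).

Step 4 — unit eigenvector for λ_1 ≈ 9.4641: v spans the null space of (Sigma - λ_1 I), whose rows are
  r_1 = (-1.4641, -2, 2),  r_2 = (-2, -3.4641, 2),  r_3 = (2, 2, -3.4641).
  v is orthogonal to every row, so take v ∝ r_1 × r_2 = ((-2)·(2) - (2)·(-3.4641), (2)·(-2) - (-1.4641)·(2), (-1.4641)·(-3.4641) - (-2)·(-2)) ≈ (2.9282, -1.0718, 1.0718).
  Let u = (2.9282, -1.0718, 1.0718).
  ||u|| = √((2.9282)² + (-1.0718)² + (1.0718)²) = √(10.8719) ≈ 3.2973,  v_1 = u/||u|| ≈ (0.8881, -0.3251, 0.3251) (||v_1|| = 1).

λ_1 = 9.4641,  λ_2 = 8,  λ_3 = 2.5359;  v_1 ≈ (0.8881, -0.3251, 0.3251)


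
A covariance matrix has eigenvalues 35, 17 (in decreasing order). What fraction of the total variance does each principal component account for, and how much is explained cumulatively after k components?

Step 1 — total variance = trace(Sigma) = Σ λ_i = 35 + 17 = 52.

Step 2 — fraction explained by component i = λ_i / Σ λ:
  PC1: 35/52 = 0.6731
  PC2: 17/52 = 0.3269

Step 3 — cumulative fraction after k components = (λ_1 + ... + λ_k) / Σ λ:
  k = 1: 35/52 = 0.6731
  k = 2: (35 + 17)/52 = 52/52 = 1

Summary (fraction, with percent):

explained: PC1 0.6731 (67.31%), PC2 0.3269 (32.69%);  cumulative: 0.6731, 1


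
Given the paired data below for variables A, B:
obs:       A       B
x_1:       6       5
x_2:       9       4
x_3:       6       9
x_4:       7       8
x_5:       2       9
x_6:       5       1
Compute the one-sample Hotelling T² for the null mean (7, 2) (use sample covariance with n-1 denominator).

Step 1 — sample mean vector:
  mean(A) = (6 + 9 + 6 + 7 + 2 + 5) / 6 = 35/6 = 5.8333
  mean(B) = (5 + 4 + 9 + 8 + 9 + 1) / 6 = 36/6 = 6
  x̄ = (5.8333, 6),  deviation x̄ - mu_0 = (5.8333, 6) - (7, 2) = (-1.1667, 4).

Step 2 — sample covariance matrix, S[i,j] = (1/(n-1)) · Σ_k (x_{k,i} - mean_i) · (x_{k,j} - mean_j), divisor n-1 = 5:
  S[A,A] = ((0.1667)·(0.1667) + (3.1667)·(3.1667) + (0.1667)·(0.1667) + (1.1667)·(1.1667) + (-3.8333)·(-3.8333) + (-0.8333)·(-0.8333)) / 5 = 26.8333/5 = 5.3667
  S[A,B] = ((0.1667)·(-1) + (3.1667)·(-2) + (0.1667)·(3) + (1.1667)·(2) + (-3.8333)·(3) + (-0.8333)·(-5)) / 5 = -11/5 = -2.2
  S[B,B] = ((-1)·(-1) + (-2)·(-2) + (3)·(3) + (2)·(2) + (3)·(3) + (-5)·(-5)) / 5 = 52/5 = 10.4
  S = [[5.3667, -2.2],
 [-2.2, 10.4]].

Step 3 — invert S. det(S) = 5.3667·10.4 - (-2.2)² = 50.9733.
  S^{-1} = (1/det) · [[d, -b], [-b, a]] = [[0.204, 0.0432],
 [0.0432, 0.1053]].

Step 4 — quadratic form (x̄ - mu_0)^T · S^{-1} · (x̄ - mu_0):
  S^{-1} · (x̄ - mu_0) = (-0.0654, 0.3708),
  (x̄ - mu_0)^T · [...] = (-1.1667)·(-0.0654) + (4)·(0.3708) = 1.5594.

Step 5 — scale by n: T² = 6 · 1.5594 = 9.3565.

T² ≈ 9.3565


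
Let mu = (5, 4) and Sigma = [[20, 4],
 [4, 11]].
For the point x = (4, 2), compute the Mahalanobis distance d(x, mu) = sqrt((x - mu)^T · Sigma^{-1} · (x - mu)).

Step 1 — centre the observation: (x - mu) = (-1, -2).

Step 2 — invert Sigma. det(Sigma) = 20·11 - (4)² = 204.
  Sigma^{-1} = (1/det) · [[d, -b], [-b, a]] = [[0.0539, -0.0196],
 [-0.0196, 0.098]].

Step 3 — form the quadratic (x - mu)^T · Sigma^{-1} · (x - mu):
  Sigma^{-1} · (x - mu) = (-0.0147, -0.1765).
  (x - mu)^T · [Sigma^{-1} · (x - mu)] = (-1)·(-0.0147) + (-2)·(-0.1765) = 0.3676.

Step 4 — take square root: d = √(0.3676) ≈ 0.6063.

d(x, mu) = √(0.3676) ≈ 0.6063


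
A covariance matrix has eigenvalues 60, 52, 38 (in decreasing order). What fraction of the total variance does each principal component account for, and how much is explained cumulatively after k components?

Step 1 — total variance = trace(Sigma) = Σ λ_i = 60 + 52 + 38 = 150.

Step 2 — fraction explained by component i = λ_i / Σ λ:
  PC1: 60/150 = 0.4
  PC2: 52/150 = 0.3467
  PC3: 38/150 = 0.2533

Step 3 — cumulative fraction after k components = (λ_1 + ... + λ_k) / Σ λ:
  k = 1: 60/150 = 0.4
  k = 2: (60 + 52)/150 = 112/150 = 0.7467
  k = 3: (60 + 52 + 38)/150 = 150/150 = 1

Summary (fraction, with percent):

explained: PC1 0.4 (40%), PC2 0.3467 (34.67%), PC3 0.2533 (25.33%);  cumulative: 0.4, 0.7467, 1


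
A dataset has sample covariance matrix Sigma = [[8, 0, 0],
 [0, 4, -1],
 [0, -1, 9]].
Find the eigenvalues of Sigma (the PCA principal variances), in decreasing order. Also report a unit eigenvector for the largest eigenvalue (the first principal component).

Step 1 — characteristic polynomial p(λ) = det(λI - Sigma) = λ³ - tr·λ² + c_1·λ - det, where tr = trace, c_1 = sum of the principal 2×2 minors, det = det(Sigma):
  tr = 8 + 4 + 9 = 21,
  c_1 = (8·4 - (0)²) + (8·9 - (0)²) + (4·9 - (-1)²) = 32 + 72 + 35 = 139,
  det = 8·(4·9 - (-1)²) - (0)·((0)·9 - (-1)·(0)) + (0)·((0)·(-1) - 4·(0)) = 8·(35) - (0)·(0) + (0)·(0) = 280.
  So p(λ) = λ³ - 21λ² + 139λ - 280.
Step 2 — look for an integer root (rational root theorem: any rational root is an integer divisor of 280). Testing λ = 8:
  p(8) = 512 - 1344 + 1112 - 280 = 0  ✓
  Dividing out (λ - 8): p(λ) = (λ - 8)(λ² - 13λ + 35).
Step 3 — remaining eigenvalues from the quadratic λ² - 13λ + 35 = 0:
  Δ = 13² - 4·35 = 169 - 140 = 29,  λ = (13 ± √29)/2 = (13 ± 5.3852)/2 ≈ 9.1926 or 3.8074.
  Sorted: λ_1 = 9.1926,  λ_2 = 8,  λ_3 = 3.8074  (check: sum = 21 = tr ✓).

Step 4 — unit eigenvector for λ_1 ≈ 9.1926: v spans the null space of (Sigma - λ_1 I), whose rows are
  r_1 = (-1.1926, 0, 0),  r_2 = (0, -5.1926, -1),  r_3 = (0, -1, -0.1926).
  v is orthogonal to every row, so take v ∝ r_1 × r_2 = ((0)·(-1) - (0)·(-5.1926), (0)·(0) - (-1.1926)·(-1), (-1.1926)·(-5.1926) - (0)·(0)) ≈ (0, -1.1926, 6.1926).
  Rescale (multiply by -1 so the first nonzero entry is positive): u = (0, 1.1926, -6.1926).
  ||u|| = √((0)² + (1.1926)² + (-6.1926)²) = √(39.7703) ≈ 6.3064,  v_1 = u/||u|| ≈ (0, 0.1891, -0.982) (||v_1|| = 1).

λ_1 = 9.1926,  λ_2 = 8,  λ_3 = 3.8074;  v_1 ≈ (0, 0.1891, -0.982)


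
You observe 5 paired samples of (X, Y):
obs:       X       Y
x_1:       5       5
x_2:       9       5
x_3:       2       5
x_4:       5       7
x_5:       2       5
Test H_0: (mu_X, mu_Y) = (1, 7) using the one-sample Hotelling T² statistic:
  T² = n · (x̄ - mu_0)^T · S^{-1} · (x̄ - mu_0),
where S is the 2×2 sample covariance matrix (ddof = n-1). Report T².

Step 1 — sample mean vector:
  mean(X) = (5 + 9 + 2 + 5 + 2) / 5 = 23/5 = 4.6
  mean(Y) = (5 + 5 + 5 + 7 + 5) / 5 = 27/5 = 5.4
  x̄ = (4.6, 5.4),  deviation x̄ - mu_0 = (4.6, 5.4) - (1, 7) = (3.6, -1.6).

Step 2 — sample covariance matrix, S[i,j] = (1/(n-1)) · Σ_k (x_{k,i} - mean_i) · (x_{k,j} - mean_j), divisor n-1 = 4:
  S[X,X] = ((0.4)·(0.4) + (4.4)·(4.4) + (-2.6)·(-2.6) + (0.4)·(0.4) + (-2.6)·(-2.6)) / 4 = 33.2/4 = 8.3
  S[X,Y] = ((0.4)·(-0.4) + (4.4)·(-0.4) + (-2.6)·(-0.4) + (0.4)·(1.6) + (-2.6)·(-0.4)) / 4 = 0.8/4 = 0.2
  S[Y,Y] = ((-0.4)·(-0.4) + (-0.4)·(-0.4) + (-0.4)·(-0.4) + (1.6)·(1.6) + (-0.4)·(-0.4)) / 4 = 3.2/4 = 0.8
  S = [[8.3, 0.2],
 [0.2, 0.8]].

Step 3 — invert S. det(S) = 8.3·0.8 - (0.2)² = 6.6.
  S^{-1} = (1/det) · [[d, -b], [-b, a]] = [[0.1212, -0.0303],
 [-0.0303, 1.2576]].

Step 4 — quadratic form (x̄ - mu_0)^T · S^{-1} · (x̄ - mu_0):
  S^{-1} · (x̄ - mu_0) = (0.4848, -2.1212),
  (x̄ - mu_0)^T · [...] = (3.6)·(0.4848) + (-1.6)·(-2.1212) = 5.1394.

Step 5 — scale by n: T² = 5 · 5.1394 = 25.697.

T² ≈ 25.697


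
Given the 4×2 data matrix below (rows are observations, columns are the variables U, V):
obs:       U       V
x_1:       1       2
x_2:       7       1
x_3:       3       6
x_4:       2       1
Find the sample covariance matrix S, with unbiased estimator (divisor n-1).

Step 1 — column means:
  mean(U) = (1 + 7 + 3 + 2) / 4 = 13/4 = 3.25
  mean(V) = (2 + 1 + 6 + 1) / 4 = 10/4 = 2.5

Step 2 — sample covariance S[i,j] = (1/(n-1)) · Σ_k (x_{k,i} - mean_i) · (x_{k,j} - mean_j), with n-1 = 3.
  S[U,U] = ((-2.25)·(-2.25) + (3.75)·(3.75) + (-0.25)·(-0.25) + (-1.25)·(-1.25)) / 3 = 20.75/3 = 6.9167
  S[U,V] = ((-2.25)·(-0.5) + (3.75)·(-1.5) + (-0.25)·(3.5) + (-1.25)·(-1.5)) / 3 = -3.5/3 = -1.1667
  S[V,V] = ((-0.5)·(-0.5) + (-1.5)·(-1.5) + (3.5)·(3.5) + (-1.5)·(-1.5)) / 3 = 17/3 = 5.6667

S is symmetric (S[j,i] = S[i,j]). Assembling:

S = [[6.9167, -1.1667],
 [-1.1667, 5.6667]]


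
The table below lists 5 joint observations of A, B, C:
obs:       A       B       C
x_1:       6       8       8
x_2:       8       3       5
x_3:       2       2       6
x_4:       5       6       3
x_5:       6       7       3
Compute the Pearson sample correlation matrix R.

Step 1 — column means:
  mean(A) = (6 + 8 + 2 + 5 + 6) / 5 = 27/5 = 5.4
  mean(B) = (8 + 3 + 2 + 6 + 7) / 5 = 26/5 = 5.2
  mean(C) = (8 + 5 + 6 + 3 + 3) / 5 = 25/5 = 5

Step 2 — sample variances and covariances s[i,j] = (1/(n-1)) · Σ_k (x_{k,i} - mean_i) · (x_{k,j} - mean_j), with n-1 = 4:
  s[A,A] = ((0.6)·(0.6) + (2.6)·(2.6) + (-3.4)·(-3.4) + (-0.4)·(-0.4) + (0.6)·(0.6)) / 4 = 19.2/4 = 4.8
  s[A,B] = ((0.6)·(2.8) + (2.6)·(-2.2) + (-3.4)·(-3.2) + (-0.4)·(0.8) + (0.6)·(1.8)) / 4 = 7.6/4 = 1.9
  s[A,C] = ((0.6)·(3) + (2.6)·(0) + (-3.4)·(1) + (-0.4)·(-2) + (0.6)·(-2)) / 4 = -2/4 = -0.5
  s[B,B] = ((2.8)·(2.8) + (-2.2)·(-2.2) + (-3.2)·(-3.2) + (0.8)·(0.8) + (1.8)·(1.8)) / 4 = 26.8/4 = 6.7
  s[B,C] = ((2.8)·(3) + (-2.2)·(0) + (-3.2)·(1) + (0.8)·(-2) + (1.8)·(-2)) / 4 = 0/4 = 0
  s[C,C] = ((3)·(3) + (0)·(0) + (1)·(1) + (-2)·(-2) + (-2)·(-2)) / 4 = 18/4 = 4.5
  Sample standard deviations s_i = √(s[i,i]):
  s(A) = √(4.8) = 2.1909
  s(B) = √(6.7) = 2.5884
  s(C) = √(4.5) = 2.1213

Step 3 — r_{ij} = s_{ij} / (s_i · s_j):
  r[A,A] = 1 (diagonal).
  r[A,B] = 1.9 / (2.1909 · 2.5884) = 1.9 / 5.671 = 0.335
  r[A,C] = -0.5 / (2.1909 · 2.1213) = -0.5 / 4.6476 = -0.1076
  r[B,B] = 1 (diagonal).
  r[B,C] = 0 / (2.5884 · 2.1213) = 0 / 5.4909 = 0
  r[C,C] = 1 (diagonal).

R is symmetric with unit diagonal. Assembling:

R = [[1, 0.335, -0.1076],
 [0.335, 1, 0],
 [-0.1076, 0, 1]]


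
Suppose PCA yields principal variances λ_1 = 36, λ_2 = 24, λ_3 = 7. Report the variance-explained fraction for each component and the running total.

Step 1 — total variance = trace(Sigma) = Σ λ_i = 36 + 24 + 7 = 67.

Step 2 — fraction explained by component i = λ_i / Σ λ:
  PC1: 36/67 = 0.5373
  PC2: 24/67 = 0.3582
  PC3: 7/67 = 0.1045

Step 3 — cumulative fraction after k components = (λ_1 + ... + λ_k) / Σ λ:
  k = 1: 36/67 = 0.5373
  k = 2: (36 + 24)/67 = 60/67 = 0.8955
  k = 3: (36 + 24 + 7)/67 = 67/67 = 1

Summary (fraction, with percent):

explained: PC1 0.5373 (53.73%), PC2 0.3582 (35.82%), PC3 0.1045 (10.45%);  cumulative: 0.5373, 0.8955, 1


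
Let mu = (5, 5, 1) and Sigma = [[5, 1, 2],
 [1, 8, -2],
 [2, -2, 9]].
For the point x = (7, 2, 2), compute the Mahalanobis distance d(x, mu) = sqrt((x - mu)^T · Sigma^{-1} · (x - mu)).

Step 1 — centre the observation: (x - mu) = (2, -3, 1).

Step 2 — invert Sigma (cofactor / det for 3×3, or solve directly):
  Sigma^{-1} = [[0.2337, -0.0447, -0.0619],
 [-0.0447, 0.1409, 0.0412],
 [-0.0619, 0.0412, 0.134]].

Step 3 — form the quadratic (x - mu)^T · Sigma^{-1} · (x - mu):
  Sigma^{-1} · (x - mu) = (0.5395, -0.4708, -0.1134).
  (x - mu)^T · [Sigma^{-1} · (x - mu)] = (2)·(0.5395) + (-3)·(-0.4708) + (1)·(-0.1134) = 2.378.

Step 4 — take square root: d = √(2.378) ≈ 1.5421.

d(x, mu) = √(2.378) ≈ 1.5421


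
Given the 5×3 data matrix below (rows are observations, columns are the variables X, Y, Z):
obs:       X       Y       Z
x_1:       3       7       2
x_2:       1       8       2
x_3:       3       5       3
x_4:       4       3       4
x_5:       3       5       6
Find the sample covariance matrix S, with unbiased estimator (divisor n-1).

Step 1 — column means:
  mean(X) = (3 + 1 + 3 + 4 + 3) / 5 = 14/5 = 2.8
  mean(Y) = (7 + 8 + 5 + 3 + 5) / 5 = 28/5 = 5.6
  mean(Z) = (2 + 2 + 3 + 4 + 6) / 5 = 17/5 = 3.4

Step 2 — sample covariance S[i,j] = (1/(n-1)) · Σ_k (x_{k,i} - mean_i) · (x_{k,j} - mean_j), with n-1 = 4.
  S[X,X] = ((0.2)·(0.2) + (-1.8)·(-1.8) + (0.2)·(0.2) + (1.2)·(1.2) + (0.2)·(0.2)) / 4 = 4.8/4 = 1.2
  S[X,Y] = ((0.2)·(1.4) + (-1.8)·(2.4) + (0.2)·(-0.6) + (1.2)·(-2.6) + (0.2)·(-0.6)) / 4 = -7.4/4 = -1.85
  S[X,Z] = ((0.2)·(-1.4) + (-1.8)·(-1.4) + (0.2)·(-0.4) + (1.2)·(0.6) + (0.2)·(2.6)) / 4 = 3.4/4 = 0.85
  S[Y,Y] = ((1.4)·(1.4) + (2.4)·(2.4) + (-0.6)·(-0.6) + (-2.6)·(-2.6) + (-0.6)·(-0.6)) / 4 = 15.2/4 = 3.8
  S[Y,Z] = ((1.4)·(-1.4) + (2.4)·(-1.4) + (-0.6)·(-0.4) + (-2.6)·(0.6) + (-0.6)·(2.6)) / 4 = -8.2/4 = -2.05
  S[Z,Z] = ((-1.4)·(-1.4) + (-1.4)·(-1.4) + (-0.4)·(-0.4) + (0.6)·(0.6) + (2.6)·(2.6)) / 4 = 11.2/4 = 2.8

S is symmetric (S[j,i] = S[i,j]). Assembling:

S = [[1.2, -1.85, 0.85],
 [-1.85, 3.8, -2.05],
 [0.85, -2.05, 2.8]]


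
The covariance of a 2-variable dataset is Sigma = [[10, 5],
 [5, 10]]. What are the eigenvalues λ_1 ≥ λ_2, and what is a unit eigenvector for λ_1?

Step 1 — characteristic polynomial of 2×2 Sigma:
  det(Sigma - λI) = λ² - trace · λ + det = 0.
  trace = 10 + 10 = 20, det = 10·10 - (5)² = 75.
Step 2 — discriminant:
  Δ = trace² - 4·det = 400 - 300 = 100.
Step 3 — eigenvalues:
  λ = (trace ± √Δ)/2 = (20 ± 10)/2,
  λ_1 = 15,  λ_2 = 5.

Step 4 — unit eigenvector for λ_1: solve (Sigma - λ_1 I)v = 0. First row:
  (10 - 15)·v_x + (5)·v_y = 0, i.e. (-5)·v_x + (5)·v_y = 0,
  so v ∝ (b, λ_1 - a) = (5, 5) = u.
  ||u|| = √((5)² + (5)²) = √(50) ≈ 7.0711,
  v_1 = u/||u|| ≈ (0.7071, 0.7071) (||v_1|| = 1).

λ_1 = 15,  λ_2 = 5;  v_1 ≈ (0.7071, 0.7071)


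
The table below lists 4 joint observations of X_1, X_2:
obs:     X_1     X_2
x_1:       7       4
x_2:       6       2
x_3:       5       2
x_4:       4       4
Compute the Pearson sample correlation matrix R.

Step 1 — column means:
  mean(X_1) = (7 + 6 + 5 + 4) / 4 = 22/4 = 5.5
  mean(X_2) = (4 + 2 + 2 + 4) / 4 = 12/4 = 3

Step 2 — sample variances and covariances s[i,j] = (1/(n-1)) · Σ_k (x_{k,i} - mean_i) · (x_{k,j} - mean_j), with n-1 = 3:
  s[X_1,X_1] = ((1.5)·(1.5) + (0.5)·(0.5) + (-0.5)·(-0.5) + (-1.5)·(-1.5)) / 3 = 5/3 = 1.6667
  s[X_1,X_2] = ((1.5)·(1) + (0.5)·(-1) + (-0.5)·(-1) + (-1.5)·(1)) / 3 = 0/3 = 0
  s[X_2,X_2] = ((1)·(1) + (-1)·(-1) + (-1)·(-1) + (1)·(1)) / 3 = 4/3 = 1.3333
  Sample standard deviations s_i = √(s[i,i]):
  s(X_1) = √(1.6667) = 1.291
  s(X_2) = √(1.3333) = 1.1547

Step 3 — r_{ij} = s_{ij} / (s_i · s_j):
  r[X_1,X_1] = 1 (diagonal).
  r[X_1,X_2] = 0 / (1.291 · 1.1547) = 0 / 1.4907 = 0
  r[X_2,X_2] = 1 (diagonal).

R is symmetric with unit diagonal. Assembling:

R = [[1, 0],
 [0, 1]]


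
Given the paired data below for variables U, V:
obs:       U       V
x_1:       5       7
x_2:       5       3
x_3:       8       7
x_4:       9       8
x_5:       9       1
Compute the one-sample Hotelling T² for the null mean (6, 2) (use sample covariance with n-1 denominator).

Step 1 — sample mean vector:
  mean(U) = (5 + 5 + 8 + 9 + 9) / 5 = 36/5 = 7.2
  mean(V) = (7 + 3 + 7 + 8 + 1) / 5 = 26/5 = 5.2
  x̄ = (7.2, 5.2),  deviation x̄ - mu_0 = (7.2, 5.2) - (6, 2) = (1.2, 3.2).

Step 2 — sample covariance matrix, S[i,j] = (1/(n-1)) · Σ_k (x_{k,i} - mean_i) · (x_{k,j} - mean_j), divisor n-1 = 4:
  S[U,U] = ((-2.2)·(-2.2) + (-2.2)·(-2.2) + (0.8)·(0.8) + (1.8)·(1.8) + (1.8)·(1.8)) / 4 = 16.8/4 = 4.2
  S[U,V] = ((-2.2)·(1.8) + (-2.2)·(-2.2) + (0.8)·(1.8) + (1.8)·(2.8) + (1.8)·(-4.2)) / 4 = -0.2/4 = -0.05
  S[V,V] = ((1.8)·(1.8) + (-2.2)·(-2.2) + (1.8)·(1.8) + (2.8)·(2.8) + (-4.2)·(-4.2)) / 4 = 36.8/4 = 9.2
  S = [[4.2, -0.05],
 [-0.05, 9.2]].

Step 3 — invert S. det(S) = 4.2·9.2 - (-0.05)² = 38.6375.
  S^{-1} = (1/det) · [[d, -b], [-b, a]] = [[0.2381, 0.0013],
 [0.0013, 0.1087]].

Step 4 — quadratic form (x̄ - mu_0)^T · S^{-1} · (x̄ - mu_0):
  S^{-1} · (x̄ - mu_0) = (0.2899, 0.3494),
  (x̄ - mu_0)^T · [...] = (1.2)·(0.2899) + (3.2)·(0.3494) = 1.4659.

Step 5 — scale by n: T² = 5 · 1.4659 = 7.3297.

T² ≈ 7.3297


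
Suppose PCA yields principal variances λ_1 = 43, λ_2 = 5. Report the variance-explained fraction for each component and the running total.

Step 1 — total variance = trace(Sigma) = Σ λ_i = 43 + 5 = 48.

Step 2 — fraction explained by component i = λ_i / Σ λ:
  PC1: 43/48 = 0.8958
  PC2: 5/48 = 0.1042

Step 3 — cumulative fraction after k components = (λ_1 + ... + λ_k) / Σ λ:
  k = 1: 43/48 = 0.8958
  k = 2: (43 + 5)/48 = 48/48 = 1

Summary (fraction, with percent):

explained: PC1 0.8958 (89.58%), PC2 0.1042 (10.42%);  cumulative: 0.8958, 1


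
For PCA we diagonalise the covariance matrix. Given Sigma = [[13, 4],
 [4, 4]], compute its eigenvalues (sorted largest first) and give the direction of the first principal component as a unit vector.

Step 1 — characteristic polynomial of 2×2 Sigma:
  det(Sigma - λI) = λ² - trace · λ + det = 0.
  trace = 13 + 4 = 17, det = 13·4 - (4)² = 36.
Step 2 — discriminant:
  Δ = trace² - 4·det = 289 - 144 = 145.
Step 3 — eigenvalues:
  λ = (trace ± √Δ)/2 = (17 ± 12.0416)/2,
  λ_1 = 14.5208,  λ_2 = 2.4792.

Step 4 — unit eigenvector for λ_1: solve (Sigma - λ_1 I)v = 0. First row:
  (13 - 14.5208)·v_x + (4)·v_y = 0, i.e. (-1.5208)·v_x + (4)·v_y = 0,
  so v ∝ (b, λ_1 - a) = (4, 1.5208) = u.
  ||u|| = √((4)² + (1.5208)²) = √(18.3128) ≈ 4.2793,
  v_1 = u/||u|| ≈ (0.9347, 0.3554) (||v_1|| = 1).

λ_1 = 14.5208,  λ_2 = 2.4792;  v_1 ≈ (0.9347, 0.3554)


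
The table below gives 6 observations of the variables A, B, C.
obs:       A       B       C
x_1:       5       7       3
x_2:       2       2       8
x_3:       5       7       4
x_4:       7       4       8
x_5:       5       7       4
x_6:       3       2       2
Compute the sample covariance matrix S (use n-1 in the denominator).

Step 1 — column means:
  mean(A) = (5 + 2 + 5 + 7 + 5 + 3) / 6 = 27/6 = 4.5
  mean(B) = (7 + 2 + 7 + 4 + 7 + 2) / 6 = 29/6 = 4.8333
  mean(C) = (3 + 8 + 4 + 8 + 4 + 2) / 6 = 29/6 = 4.8333

Step 2 — sample covariance S[i,j] = (1/(n-1)) · Σ_k (x_{k,i} - mean_i) · (x_{k,j} - mean_j), with n-1 = 5.
  S[A,A] = ((0.5)·(0.5) + (-2.5)·(-2.5) + (0.5)·(0.5) + (2.5)·(2.5) + (0.5)·(0.5) + (-1.5)·(-1.5)) / 5 = 15.5/5 = 3.1
  S[A,B] = ((0.5)·(2.1667) + (-2.5)·(-2.8333) + (0.5)·(2.1667) + (2.5)·(-0.8333) + (0.5)·(2.1667) + (-1.5)·(-2.8333)) / 5 = 12.5/5 = 2.5
  S[A,C] = ((0.5)·(-1.8333) + (-2.5)·(3.1667) + (0.5)·(-0.8333) + (2.5)·(3.1667) + (0.5)·(-0.8333) + (-1.5)·(-2.8333)) / 5 = 2.5/5 = 0.5
  S[B,B] = ((2.1667)·(2.1667) + (-2.8333)·(-2.8333) + (2.1667)·(2.1667) + (-0.8333)·(-0.8333) + (2.1667)·(2.1667) + (-2.8333)·(-2.8333)) / 5 = 30.8333/5 = 6.1667
  S[B,C] = ((2.1667)·(-1.8333) + (-2.8333)·(3.1667) + (2.1667)·(-0.8333) + (-0.8333)·(3.1667) + (2.1667)·(-0.8333) + (-2.8333)·(-2.8333)) / 5 = -11.1667/5 = -2.2333
  S[C,C] = ((-1.8333)·(-1.8333) + (3.1667)·(3.1667) + (-0.8333)·(-0.8333) + (3.1667)·(3.1667) + (-0.8333)·(-0.8333) + (-2.8333)·(-2.8333)) / 5 = 32.8333/5 = 6.5667

S is symmetric (S[j,i] = S[i,j]). Assembling:

S = [[3.1, 2.5, 0.5],
 [2.5, 6.1667, -2.2333],
 [0.5, -2.2333, 6.5667]]


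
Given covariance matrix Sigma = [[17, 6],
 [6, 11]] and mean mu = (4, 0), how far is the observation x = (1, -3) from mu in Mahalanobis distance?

Step 1 — centre the observation: (x - mu) = (-3, -3).

Step 2 — invert Sigma. det(Sigma) = 17·11 - (6)² = 151.
  Sigma^{-1} = (1/det) · [[d, -b], [-b, a]] = [[0.0728, -0.0397],
 [-0.0397, 0.1126]].

Step 3 — form the quadratic (x - mu)^T · Sigma^{-1} · (x - mu):
  Sigma^{-1} · (x - mu) = (-0.0993, -0.2185).
  (x - mu)^T · [Sigma^{-1} · (x - mu)] = (-3)·(-0.0993) + (-3)·(-0.2185) = 0.9536.

Step 4 — take square root: d = √(0.9536) ≈ 0.9765.

d(x, mu) = √(0.9536) ≈ 0.9765


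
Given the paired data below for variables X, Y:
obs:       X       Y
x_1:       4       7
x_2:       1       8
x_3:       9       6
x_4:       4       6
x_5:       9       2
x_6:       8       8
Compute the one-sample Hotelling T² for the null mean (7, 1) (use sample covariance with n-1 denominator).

Step 1 — sample mean vector:
  mean(X) = (4 + 1 + 9 + 4 + 9 + 8) / 6 = 35/6 = 5.8333
  mean(Y) = (7 + 8 + 6 + 6 + 2 + 8) / 6 = 37/6 = 6.1667
  x̄ = (5.8333, 6.1667),  deviation x̄ - mu_0 = (5.8333, 6.1667) - (7, 1) = (-1.1667, 5.1667).

Step 2 — sample covariance matrix, S[i,j] = (1/(n-1)) · Σ_k (x_{k,i} - mean_i) · (x_{k,j} - mean_j), divisor n-1 = 5:
  S[X,X] = ((-1.8333)·(-1.8333) + (-4.8333)·(-4.8333) + (3.1667)·(3.1667) + (-1.8333)·(-1.8333) + (3.1667)·(3.1667) + (2.1667)·(2.1667)) / 5 = 54.8333/5 = 10.9667
  S[X,Y] = ((-1.8333)·(0.8333) + (-4.8333)·(1.8333) + (3.1667)·(-0.1667) + (-1.8333)·(-0.1667) + (3.1667)·(-4.1667) + (2.1667)·(1.8333)) / 5 = -19.8333/5 = -3.9667
  S[Y,Y] = ((0.8333)·(0.8333) + (1.8333)·(1.8333) + (-0.1667)·(-0.1667) + (-0.1667)·(-0.1667) + (-4.1667)·(-4.1667) + (1.8333)·(1.8333)) / 5 = 24.8333/5 = 4.9667
  S = [[10.9667, -3.9667],
 [-3.9667, 4.9667]].

Step 3 — invert S. det(S) = 10.9667·4.9667 - (-3.9667)² = 38.7333.
  S^{-1} = (1/det) · [[d, -b], [-b, a]] = [[0.1282, 0.1024],
 [0.1024, 0.2831]].

Step 4 — quadratic form (x̄ - mu_0)^T · S^{-1} · (x̄ - mu_0):
  S^{-1} · (x̄ - mu_0) = (0.3795, 1.3434),
  (x̄ - mu_0)^T · [...] = (-1.1667)·(0.3795) + (5.1667)·(1.3434) = 6.498.

Step 5 — scale by n: T² = 6 · 6.498 = 38.988.

T² ≈ 38.988


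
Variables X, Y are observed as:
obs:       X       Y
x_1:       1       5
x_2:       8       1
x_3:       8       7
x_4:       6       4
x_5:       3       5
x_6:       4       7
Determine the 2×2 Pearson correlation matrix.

Step 1 — column means:
  mean(X) = (1 + 8 + 8 + 6 + 3 + 4) / 6 = 30/6 = 5
  mean(Y) = (5 + 1 + 7 + 4 + 5 + 7) / 6 = 29/6 = 4.8333

Step 2 — sample variances and covariances s[i,j] = (1/(n-1)) · Σ_k (x_{k,i} - mean_i) · (x_{k,j} - mean_j), with n-1 = 5:
  s[X,X] = ((-4)·(-4) + (3)·(3) + (3)·(3) + (1)·(1) + (-2)·(-2) + (-1)·(-1)) / 5 = 40/5 = 8
  s[X,Y] = ((-4)·(0.1667) + (3)·(-3.8333) + (3)·(2.1667) + (1)·(-0.8333) + (-2)·(0.1667) + (-1)·(2.1667)) / 5 = -9/5 = -1.8
  s[Y,Y] = ((0.1667)·(0.1667) + (-3.8333)·(-3.8333) + (2.1667)·(2.1667) + (-0.8333)·(-0.8333) + (0.1667)·(0.1667) + (2.1667)·(2.1667)) / 5 = 24.8333/5 = 4.9667
  Sample standard deviations s_i = √(s[i,i]):
  s(X) = √(8) = 2.8284
  s(Y) = √(4.9667) = 2.2286

Step 3 — r_{ij} = s_{ij} / (s_i · s_j):
  r[X,X] = 1 (diagonal).
  r[X,Y] = -1.8 / (2.8284 · 2.2286) = -1.8 / 6.3034 = -0.2856
  r[Y,Y] = 1 (diagonal).

R is symmetric with unit diagonal. Assembling:

R = [[1, -0.2856],
 [-0.2856, 1]]


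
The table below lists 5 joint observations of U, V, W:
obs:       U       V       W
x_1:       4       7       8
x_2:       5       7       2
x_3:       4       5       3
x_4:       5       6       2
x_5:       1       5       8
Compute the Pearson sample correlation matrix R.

Step 1 — column means:
  mean(U) = (4 + 5 + 4 + 5 + 1) / 5 = 19/5 = 3.8
  mean(V) = (7 + 7 + 5 + 6 + 5) / 5 = 30/5 = 6
  mean(W) = (8 + 2 + 3 + 2 + 8) / 5 = 23/5 = 4.6

Step 2 — sample variances and covariances s[i,j] = (1/(n-1)) · Σ_k (x_{k,i} - mean_i) · (x_{k,j} - mean_j), with n-1 = 4:
  s[U,U] = ((0.2)·(0.2) + (1.2)·(1.2) + (0.2)·(0.2) + (1.2)·(1.2) + (-2.8)·(-2.8)) / 4 = 10.8/4 = 2.7
  s[U,V] = ((0.2)·(1) + (1.2)·(1) + (0.2)·(-1) + (1.2)·(0) + (-2.8)·(-1)) / 4 = 4/4 = 1
  s[U,W] = ((0.2)·(3.4) + (1.2)·(-2.6) + (0.2)·(-1.6) + (1.2)·(-2.6) + (-2.8)·(3.4)) / 4 = -15.4/4 = -3.85
  s[V,V] = ((1)·(1) + (1)·(1) + (-1)·(-1) + (0)·(0) + (-1)·(-1)) / 4 = 4/4 = 1
  s[V,W] = ((1)·(3.4) + (1)·(-2.6) + (-1)·(-1.6) + (0)·(-2.6) + (-1)·(3.4)) / 4 = -1/4 = -0.25
  s[W,W] = ((3.4)·(3.4) + (-2.6)·(-2.6) + (-1.6)·(-1.6) + (-2.6)·(-2.6) + (3.4)·(3.4)) / 4 = 39.2/4 = 9.8
  Sample standard deviations s_i = √(s[i,i]):
  s(U) = √(2.7) = 1.6432
  s(V) = √(1) = 1
  s(W) = √(9.8) = 3.1305

Step 3 — r_{ij} = s_{ij} / (s_i · s_j):
  r[U,U] = 1 (diagonal).
  r[U,V] = 1 / (1.6432 · 1) = 1 / 1.6432 = 0.6086
  r[U,W] = -3.85 / (1.6432 · 3.1305) = -3.85 / 5.1439 = -0.7485
  r[V,V] = 1 (diagonal).
  r[V,W] = -0.25 / (1 · 3.1305) = -0.25 / 3.1305 = -0.0799
  r[W,W] = 1 (diagonal).

R is symmetric with unit diagonal. Assembling:

R = [[1, 0.6086, -0.7485],
 [0.6086, 1, -0.0799],
 [-0.7485, -0.0799, 1]]


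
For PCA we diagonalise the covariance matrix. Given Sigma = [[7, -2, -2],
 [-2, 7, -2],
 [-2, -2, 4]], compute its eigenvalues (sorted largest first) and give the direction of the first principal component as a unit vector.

Step 1 — characteristic polynomial p(λ) = det(λI - Sigma) = λ³ - tr·λ² + c_1·λ - det, where tr = trace, c_1 = sum of the principal 2×2 minors, det = det(Sigma):
  tr = 7 + 7 + 4 = 18,
  c_1 = (7·7 - (-2)²) + (7·4 - (-2)²) + (7·4 - (-2)²) = 45 + 24 + 24 = 93,
  det = 7·(7·4 - (-2)²) - (-2)·((-2)·4 - (-2)·(-2)) + (-2)·((-2)·(-2) - 7·(-2)) = 7·(24) - (-2)·(-12) + (-2)·(18) = 108.
  So p(λ) = λ³ - 18λ² + 93λ - 108.
Step 2 — look for an integer root (rational root theorem: any rational root is an integer divisor of 108). Testing λ = 9:
  p(9) = 729 - 1458 + 837 - 108 = 0  ✓
  Dividing out (λ - 9): p(λ) = (λ - 9)(λ² - 9λ + 12).
Step 3 — remaining eigenvalues from the quadratic λ² - 9λ + 12 = 0:
  Δ = 9² - 4·12 = 81 - 48 = 33,  λ = (9 ± √33)/2 = (9 ± 5.7446)/2 ≈ 7.3723 or 1.6277.
  Sorted: λ_1 = 9,  λ_2 = 7.3723,  λ_3 = 1.6277  (check: sum = 18 = tr ✓).

Step 4 — unit eigenvector for λ_1 = 9: v spans the null space of (Sigma - λ_1 I), whose rows are
  r_1 = (-2, -2, -2),  r_2 = (-2, -2, -2),  r_3 = (-2, -2, -5).
  v is orthogonal to every row, so take v ∝ r_1 × r_3 = ((-2)·(-5) - (-2)·(-2), (-2)·(-2) - (-2)·(-5), (-2)·(-2) - (-2)·(-2)) = (6, -6, 0).
  Rescale (divide by 6): u = (1, -1, 0).
  ||u|| = √((1)² + (-1)² + (0)²) = √(2) ≈ 1.4142,  v_1 = u/||u|| ≈ (0.7071, -0.7071, 0) (||v_1|| = 1).

λ_1 = 9,  λ_2 = 7.3723,  λ_3 = 1.6277;  v_1 ≈ (0.7071, -0.7071, 0)


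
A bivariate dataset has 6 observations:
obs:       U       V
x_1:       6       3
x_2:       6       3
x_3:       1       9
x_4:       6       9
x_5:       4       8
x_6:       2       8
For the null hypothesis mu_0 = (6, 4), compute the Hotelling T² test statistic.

Step 1 — sample mean vector:
  mean(U) = (6 + 6 + 1 + 6 + 4 + 2) / 6 = 25/6 = 4.1667
  mean(V) = (3 + 3 + 9 + 9 + 8 + 8) / 6 = 40/6 = 6.6667
  x̄ = (4.1667, 6.6667),  deviation x̄ - mu_0 = (4.1667, 6.6667) - (6, 4) = (-1.8333, 2.6667).

Step 2 — sample covariance matrix, S[i,j] = (1/(n-1)) · Σ_k (x_{k,i} - mean_i) · (x_{k,j} - mean_j), divisor n-1 = 5:
  S[U,U] = ((1.8333)·(1.8333) + (1.8333)·(1.8333) + (-3.1667)·(-3.1667) + (1.8333)·(1.8333) + (-0.1667)·(-0.1667) + (-2.1667)·(-2.1667)) / 5 = 24.8333/5 = 4.9667
  S[U,V] = ((1.8333)·(-3.6667) + (1.8333)·(-3.6667) + (-3.1667)·(2.3333) + (1.8333)·(2.3333) + (-0.1667)·(1.3333) + (-2.1667)·(1.3333)) / 5 = -19.6667/5 = -3.9333
  S[V,V] = ((-3.6667)·(-3.6667) + (-3.6667)·(-3.6667) + (2.3333)·(2.3333) + (2.3333)·(2.3333) + (1.3333)·(1.3333) + (1.3333)·(1.3333)) / 5 = 41.3333/5 = 8.2667
  S = [[4.9667, -3.9333],
 [-3.9333, 8.2667]].

Step 3 — invert S. det(S) = 4.9667·8.2667 - (-3.9333)² = 25.5867.
  S^{-1} = (1/det) · [[d, -b], [-b, a]] = [[0.3231, 0.1537],
 [0.1537, 0.1941]].

Step 4 — quadratic form (x̄ - mu_0)^T · S^{-1} · (x̄ - mu_0):
  S^{-1} · (x̄ - mu_0) = (-0.1824, 0.2358),
  (x̄ - mu_0)^T · [...] = (-1.8333)·(-0.1824) + (2.6667)·(0.2358) = 0.9632.

Step 5 — scale by n: T² = 6 · 0.9632 = 5.7791.

T² ≈ 5.7791


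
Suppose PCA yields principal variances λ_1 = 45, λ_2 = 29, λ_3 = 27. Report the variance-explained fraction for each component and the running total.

Step 1 — total variance = trace(Sigma) = Σ λ_i = 45 + 29 + 27 = 101.

Step 2 — fraction explained by component i = λ_i / Σ λ:
  PC1: 45/101 = 0.4455
  PC2: 29/101 = 0.2871
  PC3: 27/101 = 0.2673

Step 3 — cumulative fraction after k components = (λ_1 + ... + λ_k) / Σ λ:
  k = 1: 45/101 = 0.4455
  k = 2: (45 + 29)/101 = 74/101 = 0.7327
  k = 3: (45 + 29 + 27)/101 = 101/101 = 1

Summary (fraction, with percent):

explained: PC1 0.4455 (44.55%), PC2 0.2871 (28.71%), PC3 0.2673 (26.73%);  cumulative: 0.4455, 0.7327, 1


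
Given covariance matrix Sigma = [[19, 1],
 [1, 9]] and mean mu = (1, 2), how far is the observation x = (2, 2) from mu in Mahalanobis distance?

Step 1 — centre the observation: (x - mu) = (1, 0).

Step 2 — invert Sigma. det(Sigma) = 19·9 - (1)² = 170.
  Sigma^{-1} = (1/det) · [[d, -b], [-b, a]] = [[0.0529, -0.0059],
 [-0.0059, 0.1118]].

Step 3 — form the quadratic (x - mu)^T · Sigma^{-1} · (x - mu):
  Sigma^{-1} · (x - mu) = (0.0529, -0.0059).
  (x - mu)^T · [Sigma^{-1} · (x - mu)] = (1)·(0.0529) + (0)·(-0.0059) = 0.0529.

Step 4 — take square root: d = √(0.0529) ≈ 0.2301.

d(x, mu) = √(0.0529) ≈ 0.2301


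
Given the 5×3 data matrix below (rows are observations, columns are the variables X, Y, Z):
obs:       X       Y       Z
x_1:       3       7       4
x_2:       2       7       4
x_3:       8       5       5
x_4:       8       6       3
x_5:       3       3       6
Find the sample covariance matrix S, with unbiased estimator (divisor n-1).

Step 1 — column means:
  mean(X) = (3 + 2 + 8 + 8 + 3) / 5 = 24/5 = 4.8
  mean(Y) = (7 + 7 + 5 + 6 + 3) / 5 = 28/5 = 5.6
  mean(Z) = (4 + 4 + 5 + 3 + 6) / 5 = 22/5 = 4.4

Step 2 — sample covariance S[i,j] = (1/(n-1)) · Σ_k (x_{k,i} - mean_i) · (x_{k,j} - mean_j), with n-1 = 4.
  S[X,X] = ((-1.8)·(-1.8) + (-2.8)·(-2.8) + (3.2)·(3.2) + (3.2)·(3.2) + (-1.8)·(-1.8)) / 4 = 34.8/4 = 8.7
  S[X,Y] = ((-1.8)·(1.4) + (-2.8)·(1.4) + (3.2)·(-0.6) + (3.2)·(0.4) + (-1.8)·(-2.6)) / 4 = -2.4/4 = -0.6
  S[X,Z] = ((-1.8)·(-0.4) + (-2.8)·(-0.4) + (3.2)·(0.6) + (3.2)·(-1.4) + (-1.8)·(1.6)) / 4 = -3.6/4 = -0.9
  S[Y,Y] = ((1.4)·(1.4) + (1.4)·(1.4) + (-0.6)·(-0.6) + (0.4)·(0.4) + (-2.6)·(-2.6)) / 4 = 11.2/4 = 2.8
  S[Y,Z] = ((1.4)·(-0.4) + (1.4)·(-0.4) + (-0.6)·(0.6) + (0.4)·(-1.4) + (-2.6)·(1.6)) / 4 = -6.2/4 = -1.55
  S[Z,Z] = ((-0.4)·(-0.4) + (-0.4)·(-0.4) + (0.6)·(0.6) + (-1.4)·(-1.4) + (1.6)·(1.6)) / 4 = 5.2/4 = 1.3

S is symmetric (S[j,i] = S[i,j]). Assembling:

S = [[8.7, -0.6, -0.9],
 [-0.6, 2.8, -1.55],
 [-0.9, -1.55, 1.3]]


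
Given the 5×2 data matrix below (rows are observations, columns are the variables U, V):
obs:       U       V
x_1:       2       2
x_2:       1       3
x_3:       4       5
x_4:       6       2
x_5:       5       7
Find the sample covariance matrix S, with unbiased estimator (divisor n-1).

Step 1 — column means:
  mean(U) = (2 + 1 + 4 + 6 + 5) / 5 = 18/5 = 3.6
  mean(V) = (2 + 3 + 5 + 2 + 7) / 5 = 19/5 = 3.8

Step 2 — sample covariance S[i,j] = (1/(n-1)) · Σ_k (x_{k,i} - mean_i) · (x_{k,j} - mean_j), with n-1 = 4.
  S[U,U] = ((-1.6)·(-1.6) + (-2.6)·(-2.6) + (0.4)·(0.4) + (2.4)·(2.4) + (1.4)·(1.4)) / 4 = 17.2/4 = 4.3
  S[U,V] = ((-1.6)·(-1.8) + (-2.6)·(-0.8) + (0.4)·(1.2) + (2.4)·(-1.8) + (1.4)·(3.2)) / 4 = 5.6/4 = 1.4
  S[V,V] = ((-1.8)·(-1.8) + (-0.8)·(-0.8) + (1.2)·(1.2) + (-1.8)·(-1.8) + (3.2)·(3.2)) / 4 = 18.8/4 = 4.7

S is symmetric (S[j,i] = S[i,j]). Assembling:

S = [[4.3, 1.4],
 [1.4, 4.7]]


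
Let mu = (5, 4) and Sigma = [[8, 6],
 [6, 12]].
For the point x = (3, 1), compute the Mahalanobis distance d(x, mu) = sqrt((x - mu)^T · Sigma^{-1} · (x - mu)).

Step 1 — centre the observation: (x - mu) = (-2, -3).

Step 2 — invert Sigma. det(Sigma) = 8·12 - (6)² = 60.
  Sigma^{-1} = (1/det) · [[d, -b], [-b, a]] = [[0.2, -0.1],
 [-0.1, 0.1333]].

Step 3 — form the quadratic (x - mu)^T · Sigma^{-1} · (x - mu):
  Sigma^{-1} · (x - mu) = (-0.1, -0.2).
  (x - mu)^T · [Sigma^{-1} · (x - mu)] = (-2)·(-0.1) + (-3)·(-0.2) = 0.8.

Step 4 — take square root: d = √(0.8) ≈ 0.8944.

d(x, mu) = √(0.8) ≈ 0.8944


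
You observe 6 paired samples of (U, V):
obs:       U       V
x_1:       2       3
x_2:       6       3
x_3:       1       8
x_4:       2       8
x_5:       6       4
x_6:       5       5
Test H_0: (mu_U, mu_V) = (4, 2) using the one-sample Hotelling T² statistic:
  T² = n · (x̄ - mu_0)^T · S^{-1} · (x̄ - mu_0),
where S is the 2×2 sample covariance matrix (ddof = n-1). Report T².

Step 1 — sample mean vector:
  mean(U) = (2 + 6 + 1 + 2 + 6 + 5) / 6 = 22/6 = 3.6667
  mean(V) = (3 + 3 + 8 + 8 + 4 + 5) / 6 = 31/6 = 5.1667
  x̄ = (3.6667, 5.1667),  deviation x̄ - mu_0 = (3.6667, 5.1667) - (4, 2) = (-0.3333, 3.1667).

Step 2 — sample covariance matrix, S[i,j] = (1/(n-1)) · Σ_k (x_{k,i} - mean_i) · (x_{k,j} - mean_j), divisor n-1 = 5:
  S[U,U] = ((-1.6667)·(-1.6667) + (2.3333)·(2.3333) + (-2.6667)·(-2.6667) + (-1.6667)·(-1.6667) + (2.3333)·(2.3333) + (1.3333)·(1.3333)) / 5 = 25.3333/5 = 5.0667
  S[U,V] = ((-1.6667)·(-2.1667) + (2.3333)·(-2.1667) + (-2.6667)·(2.8333) + (-1.6667)·(2.8333) + (2.3333)·(-1.1667) + (1.3333)·(-0.1667)) / 5 = -16.6667/5 = -3.3333
  S[V,V] = ((-2.1667)·(-2.1667) + (-2.1667)·(-2.1667) + (2.8333)·(2.8333) + (2.8333)·(2.8333) + (-1.1667)·(-1.1667) + (-0.1667)·(-0.1667)) / 5 = 26.8333/5 = 5.3667
  S = [[5.0667, -3.3333],
 [-3.3333, 5.3667]].

Step 3 — invert S. det(S) = 5.0667·5.3667 - (-3.3333)² = 16.08.
  S^{-1} = (1/det) · [[d, -b], [-b, a]] = [[0.3337, 0.2073],
 [0.2073, 0.3151]].

Step 4 — quadratic form (x̄ - mu_0)^T · S^{-1} · (x̄ - mu_0):
  S^{-1} · (x̄ - mu_0) = (0.5452, 0.9287),
  (x̄ - mu_0)^T · [...] = (-0.3333)·(0.5452) + (3.1667)·(0.9287) = 2.7591.

Step 5 — scale by n: T² = 6 · 2.7591 = 16.5547.

T² ≈ 16.5547
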